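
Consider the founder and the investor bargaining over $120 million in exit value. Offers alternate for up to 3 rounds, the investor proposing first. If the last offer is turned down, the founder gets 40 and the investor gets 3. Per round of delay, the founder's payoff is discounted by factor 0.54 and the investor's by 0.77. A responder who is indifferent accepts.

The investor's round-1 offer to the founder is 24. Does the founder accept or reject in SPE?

Reject

Round 3 (the investor proposes): the founder gets 40 if talks fail, so the investor offers 40 and keeps 80.
Round 2 (the founder proposes): the investor can get 80 next round, worth 0.77 × 80 = 61.6 now; the founder offers that and keeps 58.4.
So by rejecting in round 1, the founder gets 58.4 next round, worth 0.54 × 58.4 = 31.536 now.
Offer 24 < 31.536, so the founder rejects.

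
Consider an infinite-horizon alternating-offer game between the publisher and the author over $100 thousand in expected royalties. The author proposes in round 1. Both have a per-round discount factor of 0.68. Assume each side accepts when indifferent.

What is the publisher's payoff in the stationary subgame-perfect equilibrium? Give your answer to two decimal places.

40.48

Let x be the author's share when the author proposes and y be the publisher's share when the publisher proposes.
The publisher accepts iff offered ≥ 0.68·y, so x = 100 − 0.68y. Symmetrically y = 100 − 0.68x.
Substituting: x = 100 − 0.68(100 − 0.68x), giving x(1 − 0.68·0.68) = 100(1 − 0.68).
So x = 100 × 0.32 / 0.5376 ≈ 59.5238, and the publisher receives 100 − x ≈ 40.4762.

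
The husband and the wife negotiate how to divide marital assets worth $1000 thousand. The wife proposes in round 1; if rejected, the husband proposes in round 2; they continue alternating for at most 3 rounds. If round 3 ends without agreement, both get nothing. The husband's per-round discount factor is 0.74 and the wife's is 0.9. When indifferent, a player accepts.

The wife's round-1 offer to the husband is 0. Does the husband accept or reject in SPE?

Round 3 (the wife proposes): the husband will accept anything ≥ 0, so the wife offers 0 and keeps 1000.
Round 2 (the husband proposes): the wife can get 1000 next round, worth 0.9 × 1000 = 900 now, so the husband offers 900, keeping 100.
So by rejecting in round 1, the husband gets 100 next round, worth 0.74 × 100 = 74 now.
Offer 0 < 74, so the husband rejects.

Reject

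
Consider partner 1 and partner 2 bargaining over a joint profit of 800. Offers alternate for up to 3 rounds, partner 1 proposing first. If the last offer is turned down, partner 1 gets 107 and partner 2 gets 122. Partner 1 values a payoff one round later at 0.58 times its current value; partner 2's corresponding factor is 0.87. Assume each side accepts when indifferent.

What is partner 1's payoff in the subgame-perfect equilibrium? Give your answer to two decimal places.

446.12

Round 3 (partner 1 proposes): partner 2 gets 122 if talks fail, so partner 1 offers 122 and keeps 678.
Round 2 (partner 2 proposes): partner 1 can get 678 next round, worth 0.58 × 678 = 393.24 now. Partner 2 offers 393.24 and keeps 800 − 393.24 = 406.76.
Round 1 (partner 1 proposes): partner 2 can get 406.76 next round, worth 0.87 × 406.76 = 353.8812 now; partner 1 offers that and keeps 446.1188.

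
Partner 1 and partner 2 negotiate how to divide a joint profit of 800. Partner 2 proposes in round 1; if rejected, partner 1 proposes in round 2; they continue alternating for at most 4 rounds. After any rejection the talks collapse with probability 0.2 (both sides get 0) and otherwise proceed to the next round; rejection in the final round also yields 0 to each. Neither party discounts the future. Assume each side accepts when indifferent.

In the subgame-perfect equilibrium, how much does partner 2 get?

262.4

Round 4 (partner 1 proposes): partner 2 will accept anything ≥ 0, so partner 1 offers 0 and keeps 800.
Round 3 (partner 2 proposes): rejecting gives partner 1 an expected 0.8 × 800 = 640; partner 2 offers that and keeps 160.
Round 2 (partner 1 proposes): rejecting gives partner 2 an expected 0.8 × 160 = 128. Partner 1 offers 128 and keeps 800 − 128 = 672.
Round 1 (partner 2 proposes): rejecting gives partner 1 an expected 0.8 × 672 = 537.6; partner 2 offers that and keeps 262.4.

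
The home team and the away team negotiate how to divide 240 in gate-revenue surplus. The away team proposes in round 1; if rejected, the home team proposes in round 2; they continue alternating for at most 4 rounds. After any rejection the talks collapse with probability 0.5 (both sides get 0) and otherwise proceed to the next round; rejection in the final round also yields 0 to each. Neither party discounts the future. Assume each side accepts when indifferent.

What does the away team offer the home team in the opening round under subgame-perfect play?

By backward induction:
Round 4 (the home team proposes): rejection yields 0 for the away team; the home team offers 0 and keeps 240.
Round 3 (the away team proposes): rejecting gives the home team an expected 0.5 × 240 = 120. The away team offers 120 and keeps 240 − 120 = 120.
Round 2 (the home team proposes): rejecting gives the away team an expected 0.5 × 120 = 60; the home team offers that and keeps 180.
Round 1 (the away team proposes): rejecting gives the home team an expected 0.5 × 180 = 90, so the away team offers 90, keeping 150.

90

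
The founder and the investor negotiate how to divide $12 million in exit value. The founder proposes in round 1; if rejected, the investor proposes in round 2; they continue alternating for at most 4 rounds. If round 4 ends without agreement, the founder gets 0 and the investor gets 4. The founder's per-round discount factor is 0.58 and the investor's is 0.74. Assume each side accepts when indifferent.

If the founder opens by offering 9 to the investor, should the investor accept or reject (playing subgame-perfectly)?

Accept

Round 4 (the investor proposes): the founder will accept anything ≥ 0, so the investor offers 0 and keeps 12.
Round 3 (the founder proposes): the investor can get 12 next round, worth 0.74 × 12 = 8.88 now. The founder offers 8.88 and keeps 12 − 8.88 = 3.12.
Round 2 (the investor proposes): the founder can get 3.12 next round, worth 0.58 × 3.12 = 1.8096 now. The investor offers 1.8096 and keeps 12 − 1.8096 = 10.1904.
So by rejecting in round 1, the investor gets 10.1904 next round, worth 0.74 × 10.1904 = 7.540896 now.
Offer 9 ≥ 7.540896, so the investor accepts.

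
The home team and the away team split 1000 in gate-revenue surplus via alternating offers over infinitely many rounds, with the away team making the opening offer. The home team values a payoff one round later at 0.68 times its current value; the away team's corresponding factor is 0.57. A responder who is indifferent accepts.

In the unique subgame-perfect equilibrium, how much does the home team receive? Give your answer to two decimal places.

Let x be the away team's share when the away team proposes and y be the home team's share when the home team proposes.
The home team accepts iff offered ≥ 0.68·y, so x = 1000 − 0.68y. Symmetrically y = 1000 − 0.57x.
Substituting: x = 1000 − 0.68(1000 − 0.57x), giving x(1 − 0.57·0.68) = 1000(1 − 0.68).
So x = 1000 × 0.32 / 0.6124 ≈ 522.5343, and the home team receives 1000 − x ≈ 477.4657.

477.47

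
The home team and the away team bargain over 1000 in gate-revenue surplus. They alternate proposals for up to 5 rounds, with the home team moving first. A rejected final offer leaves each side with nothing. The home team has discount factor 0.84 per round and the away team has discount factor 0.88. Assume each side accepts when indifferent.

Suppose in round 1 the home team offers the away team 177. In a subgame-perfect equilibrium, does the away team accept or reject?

Reject

Round 5 (the home team proposes): the away team will accept anything ≥ 0, so the home team offers 0 and keeps 1000.
Round 4 (the away team proposes): the home team can get 1000 next round, worth 0.84 × 1000 = 840 now; the away team offers that and keeps 160.
Round 3 (the home team proposes): the away team can get 160 next round, worth 0.88 × 160 = 140.8 now. The home team offers 140.8 and keeps 1000 − 140.8 = 859.2.
Round 2 (the away team proposes): the home team can get 859.2 next round, worth 0.84 × 859.2 = 721.728 now, so the away team offers 721.728, keeping 278.272.
So by rejecting in round 1, the away team gets 278.272 next round, worth 0.88 × 278.272 = 244.87936 now.
Offer 177 < 244.87936, so the away team rejects.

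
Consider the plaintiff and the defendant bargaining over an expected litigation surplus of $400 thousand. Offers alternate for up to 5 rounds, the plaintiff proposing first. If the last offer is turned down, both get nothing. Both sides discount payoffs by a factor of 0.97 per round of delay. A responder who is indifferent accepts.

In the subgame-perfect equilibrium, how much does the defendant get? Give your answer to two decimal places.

22.59

By backward induction:
Round 5 (the plaintiff proposes): the defendant will accept anything ≥ 0, so the plaintiff offers 0 and keeps 400.
Round 4 (the defendant proposes): the plaintiff can get 400 next round, worth 0.97 × 400 = 388 now. The defendant offers 388 and keeps 400 − 388 = 12.
Round 3 (the plaintiff proposes): the defendant can get 12 next round, worth 0.97 × 12 = 11.64 now. The plaintiff offers 11.64 and keeps 400 − 11.64 = 388.36.
Round 2 (the defendant proposes): the plaintiff can get 388.36 next round, worth 0.97 × 388.36 = 376.7092 now. The defendant offers 376.7092 and keeps 400 − 376.7092 = 23.2908.
Round 1 (the plaintiff proposes): the defendant can get 23.2908 next round, worth 0.97 × 23.2908 = 22.592076 now; the plaintiff offers that and keeps 377.407924.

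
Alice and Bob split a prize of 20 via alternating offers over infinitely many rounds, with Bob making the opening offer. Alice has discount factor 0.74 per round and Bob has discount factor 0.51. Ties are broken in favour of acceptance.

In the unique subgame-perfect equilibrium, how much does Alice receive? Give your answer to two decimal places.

11.65

Let x be Bob's share when Bob proposes and y be Alice's share when Alice proposes.
Alice accepts iff offered ≥ 0.74·y, so x = 20 − 0.74y. Symmetrically y = 20 − 0.51x.
Substituting: x = 20 − 0.74(20 − 0.51x), giving x(1 − 0.51·0.74) = 20(1 − 0.74).
So x = 20 × 0.26 / 0.6226 ≈ 8.3521, and Alice receives 20 − x ≈ 11.6479.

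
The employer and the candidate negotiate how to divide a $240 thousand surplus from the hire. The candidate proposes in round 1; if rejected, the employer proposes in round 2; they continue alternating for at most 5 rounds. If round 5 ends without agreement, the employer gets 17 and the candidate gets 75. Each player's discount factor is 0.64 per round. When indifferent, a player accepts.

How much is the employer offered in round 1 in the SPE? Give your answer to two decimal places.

80.80

Round 5 (the candidate proposes): the employer gets 17 if talks fail, so the candidate offers 17 and keeps 223.
Round 4 (the employer proposes): the candidate can get 223 next round, worth 0.64 × 223 = 142.72 now. The employer offers 142.72 and keeps 240 − 142.72 = 97.28.
Round 3 (the candidate proposes): the employer can get 97.28 next round, worth 0.64 × 97.28 = 62.2592 now, so the candidate offers 62.2592, keeping 177.7408.
Round 2 (the employer proposes): the candidate can get 177.7408 next round, worth 0.64 × 177.7408 = 113.754112 now, so the employer offers 113.754112, keeping 126.245888.
Round 1 (the candidate proposes): the employer can get 126.245888 next round, worth 0.64 × 126.245888 = 80.79736832 now. The candidate offers 80.79736832 and keeps 240 − 80.79736832 = 159.20263168.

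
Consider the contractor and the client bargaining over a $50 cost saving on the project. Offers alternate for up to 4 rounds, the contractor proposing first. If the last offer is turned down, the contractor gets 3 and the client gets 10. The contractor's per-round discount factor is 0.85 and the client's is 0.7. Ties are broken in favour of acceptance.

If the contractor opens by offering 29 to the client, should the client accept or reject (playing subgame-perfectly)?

Accept

Work out the client's continuation value if the offer is rejected.
Round 4 (the client proposes): the contractor gets 3 if talks fail, so the client offers 3 and keeps 47.
Round 3 (the contractor proposes): the client can get 47 next round, worth 0.7 × 47 = 32.9 now, so the contractor offers 32.9, keeping 17.1.
Round 2 (the client proposes): the contractor can get 17.1 next round, worth 0.85 × 17.1 = 14.535 now. The client offers 14.535 and keeps 50 − 14.535 = 35.465.
So by rejecting in round 1, the client gets 35.465 next round, worth 0.7 × 35.465 = 24.8255 now.
Offer 29 ≥ 24.8255, so the client accepts.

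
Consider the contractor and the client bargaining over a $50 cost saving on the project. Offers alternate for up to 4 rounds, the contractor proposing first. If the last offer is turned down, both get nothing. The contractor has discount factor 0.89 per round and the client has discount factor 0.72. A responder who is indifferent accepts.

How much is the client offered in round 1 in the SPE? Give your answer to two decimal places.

27.03

Round 4 (the client proposes): the contractor will accept anything ≥ 0, so the client offers 0 and keeps 50.
Round 3 (the contractor proposes): the client can get 50 next round, worth 0.72 × 50 = 36 now, so the contractor offers 36, keeping 14.
Round 2 (the client proposes): the contractor can get 14 next round, worth 0.89 × 14 = 12.46 now. The client offers 12.46 and keeps 50 − 12.46 = 37.54.
Round 1 (the contractor proposes): the client can get 37.54 next round, worth 0.72 × 37.54 = 27.0288 now, so the contractor offers 27.0288, keeping 22.9712.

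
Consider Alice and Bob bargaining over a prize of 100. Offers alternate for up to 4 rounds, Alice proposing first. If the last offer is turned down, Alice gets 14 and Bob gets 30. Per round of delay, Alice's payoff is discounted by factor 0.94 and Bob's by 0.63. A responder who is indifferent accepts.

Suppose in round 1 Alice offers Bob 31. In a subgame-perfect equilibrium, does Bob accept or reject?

Reject

Round 4 (Bob proposes): Alice gets 14 if talks fail, so Bob offers 14 and keeps 86.
Round 3 (Alice proposes): Bob can get 86 next round, worth 0.63 × 86 = 54.18 now; Alice offers that and keeps 45.82.
Round 2 (Bob proposes): Alice can get 45.82 next round, worth 0.94 × 45.82 = 43.0708 now; Bob offers that and keeps 56.9292.
So by rejecting in round 1, Bob gets 56.9292 next round, worth 0.63 × 56.9292 = 35.865396 now.
Offer 31 < 35.865396, so Bob rejects.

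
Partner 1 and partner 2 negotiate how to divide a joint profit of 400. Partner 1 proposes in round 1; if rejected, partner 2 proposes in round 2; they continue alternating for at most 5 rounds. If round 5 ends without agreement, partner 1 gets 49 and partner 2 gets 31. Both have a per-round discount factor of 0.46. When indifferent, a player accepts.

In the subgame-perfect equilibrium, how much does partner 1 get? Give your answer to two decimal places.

Work backward from the last round.
Round 5 (partner 1 proposes): partner 2 gets 31 if talks fail, so partner 1 offers 31 and keeps 369.
Round 4 (partner 2 proposes): partner 1 can get 369 next round, worth 0.46 × 369 = 169.74 now; partner 2 offers that and keeps 230.26.
Round 3 (partner 1 proposes): partner 2 can get 230.26 next round, worth 0.46 × 230.26 = 105.9196 now; partner 1 offers that and keeps 294.0804.
Round 2 (partner 2 proposes): partner 1 can get 294.0804 next round, worth 0.46 × 294.0804 = 135.276984 now. Partner 2 offers 135.276984 and keeps 400 − 135.276984 = 264.723016.
Round 1 (partner 1 proposes): partner 2 can get 264.723016 next round, worth 0.46 × 264.723016 = 121.77258736 now; partner 1 offers that and keeps 278.22741264.

278.23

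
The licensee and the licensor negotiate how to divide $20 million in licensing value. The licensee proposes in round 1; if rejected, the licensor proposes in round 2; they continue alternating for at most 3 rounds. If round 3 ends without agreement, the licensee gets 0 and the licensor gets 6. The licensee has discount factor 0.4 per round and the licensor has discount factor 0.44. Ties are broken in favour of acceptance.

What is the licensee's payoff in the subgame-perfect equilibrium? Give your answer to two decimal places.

Solve by backward induction from round 3.
Round 3 (the licensee proposes): the licensor gets 6 if talks fail, so the licensee offers 6 and keeps 14.
Round 2 (the licensor proposes): the licensee can get 14 next round, worth 0.4 × 14 = 5.6 now. The licensor offers 5.6 and keeps 20 − 5.6 = 14.4.
Round 1 (the licensee proposes): the licensor can get 14.4 next round, worth 0.44 × 14.4 = 6.336 now; the licensee offers that and keeps 13.664.

13.66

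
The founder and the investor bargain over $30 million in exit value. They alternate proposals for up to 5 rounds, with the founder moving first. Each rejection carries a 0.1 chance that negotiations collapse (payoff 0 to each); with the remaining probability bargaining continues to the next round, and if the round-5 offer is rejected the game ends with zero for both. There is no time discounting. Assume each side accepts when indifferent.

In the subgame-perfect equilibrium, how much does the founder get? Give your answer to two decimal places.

25.11

Round 5 (the founder proposes): rejection yields 0 for the investor; the founder offers 0 and keeps 30.
Round 4 (the investor proposes): rejecting gives the founder an expected 0.9 × 30 = 27, so the investor offers 27, keeping 3.
Round 3 (the founder proposes): rejecting gives the investor an expected 0.9 × 3 = 2.7. The founder offers 2.7 and keeps 30 − 2.7 = 27.3.
Round 2 (the investor proposes): rejecting gives the founder an expected 0.9 × 27.3 = 24.57; the investor offers that and keeps 5.43.
Round 1 (the founder proposes): rejecting gives the investor an expected 0.9 × 5.43 = 4.887. The founder offers 4.887 and keeps 30 − 4.887 = 25.113.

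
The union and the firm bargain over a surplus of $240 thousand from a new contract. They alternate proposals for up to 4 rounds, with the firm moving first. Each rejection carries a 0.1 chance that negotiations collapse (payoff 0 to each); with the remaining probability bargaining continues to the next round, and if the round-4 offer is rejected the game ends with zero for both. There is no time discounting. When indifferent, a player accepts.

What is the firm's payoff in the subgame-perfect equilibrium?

By backward induction:
Round 4 (the union proposes): rejection yields 0 for the firm; the union offers 0 and keeps 240.
Round 3 (the firm proposes): rejecting gives the union an expected 0.9 × 240 = 216. The firm offers 216 and keeps 240 − 216 = 24.
Round 2 (the union proposes): rejecting gives the firm an expected 0.9 × 24 = 21.6. The union offers 21.6 and keeps 240 − 21.6 = 218.4.
Round 1 (the firm proposes): rejecting gives the union an expected 0.9 × 218.4 = 196.56. The firm offers 196.56 and keeps 240 − 196.56 = 43.44.

43.44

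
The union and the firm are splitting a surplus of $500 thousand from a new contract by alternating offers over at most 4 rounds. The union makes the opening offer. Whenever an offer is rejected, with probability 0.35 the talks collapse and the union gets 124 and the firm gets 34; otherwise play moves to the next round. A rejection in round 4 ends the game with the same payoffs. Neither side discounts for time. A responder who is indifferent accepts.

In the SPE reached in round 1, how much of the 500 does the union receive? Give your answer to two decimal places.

By backward induction:
Round 4 (the firm proposes): the union gets 124 if talks fail, so the firm offers 124 and keeps 376.
Round 3 (the union proposes): rejecting gives the firm an expected 0.65 × 376 + 0.35 × 34 = 256.3; the union offers that and keeps 243.7.
Round 2 (the firm proposes): rejecting gives the union an expected 0.65 × 243.7 + 0.35 × 124 = 201.805. The firm offers 201.805 and keeps 500 − 201.805 = 298.195.
Round 1 (the union proposes): rejecting gives the firm an expected 0.65 × 298.195 + 0.35 × 34 = 205.72675, so the union offers 205.72675, keeping 294.27325.

294.27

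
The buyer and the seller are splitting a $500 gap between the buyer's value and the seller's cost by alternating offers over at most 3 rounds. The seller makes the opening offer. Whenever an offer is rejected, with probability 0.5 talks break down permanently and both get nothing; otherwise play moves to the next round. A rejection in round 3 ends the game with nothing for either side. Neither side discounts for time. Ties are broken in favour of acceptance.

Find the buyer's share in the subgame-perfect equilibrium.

By backward induction:
Round 3 (the seller proposes): rejection yields 0 for the buyer; the seller offers 0 and keeps 500.
Round 2 (the buyer proposes): rejecting gives the seller an expected 0.5 × 500 = 250, so the buyer offers 250, keeping 250.
Round 1 (the seller proposes): rejecting gives the buyer an expected 0.5 × 250 = 125; the seller offers that and keeps 375.

125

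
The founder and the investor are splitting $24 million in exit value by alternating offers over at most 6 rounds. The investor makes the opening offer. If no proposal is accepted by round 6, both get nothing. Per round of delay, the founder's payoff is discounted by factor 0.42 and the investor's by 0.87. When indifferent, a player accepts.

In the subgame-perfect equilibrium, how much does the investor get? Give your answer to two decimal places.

20.86

Round 6 (the founder proposes): the investor will accept anything ≥ 0, so the founder offers 0 and keeps 24.
Round 5 (the investor proposes): the founder can get 24 next round, worth 0.42 × 24 = 10.08 now, so the investor offers 10.08, keeping 13.92.
Round 4 (the founder proposes): the investor can get 13.92 next round, worth 0.87 × 13.92 = 12.1104 now; the founder offers that and keeps 11.8896.
Round 3 (the investor proposes): the founder can get 11.8896 next round, worth 0.42 × 11.8896 = 4.993632 now. The investor offers 4.993632 and keeps 24 − 4.993632 = 19.006368.
Round 2 (the founder proposes): the investor can get 19.006368 next round, worth 0.87 × 19.006368 = 16.53554016 now; the founder offers that and keeps 7.46445984.
Round 1 (the investor proposes): the founder can get 7.46445984 next round, worth 0.42 × 7.46445984 = 3.1350731328 now, so the investor offers 3.1350731328, keeping 20.8649268672.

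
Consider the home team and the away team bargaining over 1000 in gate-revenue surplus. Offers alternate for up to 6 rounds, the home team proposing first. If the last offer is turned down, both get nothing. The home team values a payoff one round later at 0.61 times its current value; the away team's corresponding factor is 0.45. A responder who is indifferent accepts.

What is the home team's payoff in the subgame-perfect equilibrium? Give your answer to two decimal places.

Round 6 (the away team proposes): the home team will accept anything ≥ 0, so the away team offers 0 and keeps 1000.
Round 5 (the home team proposes): the away team can get 1000 next round, worth 0.45 × 1000 = 450 now, so the home team offers 450, keeping 550.
Round 4 (the away team proposes): the home team can get 550 next round, worth 0.61 × 550 = 335.5 now, so the away team offers 335.5, keeping 664.5.
Round 3 (the home team proposes): the away team can get 664.5 next round, worth 0.45 × 664.5 = 299.025 now, so the home team offers 299.025, keeping 700.975.
Round 2 (the away team proposes): the home team can get 700.975 next round, worth 0.61 × 700.975 = 427.59475 now. The away team offers 427.59475 and keeps 1000 − 427.59475 = 572.40525.
Round 1 (the home team proposes): the away team can get 572.40525 next round, worth 0.45 × 572.40525 = 257.5823625 now, so the home team offers 257.5823625, keeping 742.4176375.

742.42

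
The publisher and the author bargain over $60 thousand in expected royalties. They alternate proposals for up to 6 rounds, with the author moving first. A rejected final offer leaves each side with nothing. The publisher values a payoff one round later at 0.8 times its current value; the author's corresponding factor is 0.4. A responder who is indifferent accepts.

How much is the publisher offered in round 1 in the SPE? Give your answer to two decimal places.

42.93

Round 6 (the publisher proposes): rejection yields 0 for the author; the publisher offers 0 and keeps 60.
Round 5 (the author proposes): the publisher can get 60 next round, worth 0.8 × 60 = 48 now, so the author offers 48, keeping 12.
Round 4 (the publisher proposes): the author can get 12 next round, worth 0.4 × 12 = 4.8 now; the publisher offers that and keeps 55.2.
Round 3 (the author proposes): the publisher can get 55.2 next round, worth 0.8 × 55.2 = 44.16 now. The author offers 44.16 and keeps 60 − 44.16 = 15.84.
Round 2 (the publisher proposes): the author can get 15.84 next round, worth 0.4 × 15.84 = 6.336 now, so the publisher offers 6.336, keeping 53.664.
Round 1 (the author proposes): the publisher can get 53.664 next round, worth 0.8 × 53.664 = 42.9312 now. The author offers 42.9312 and keeps 60 − 42.9312 = 17.0688.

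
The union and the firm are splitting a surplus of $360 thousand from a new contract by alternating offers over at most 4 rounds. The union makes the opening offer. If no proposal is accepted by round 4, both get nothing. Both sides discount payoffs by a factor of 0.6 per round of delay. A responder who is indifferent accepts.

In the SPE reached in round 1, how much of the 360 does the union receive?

195.84

Round 4 (the firm proposes): the union will accept anything ≥ 0, so the firm offers 0 and keeps 360.
Round 3 (the union proposes): the firm can get 360 next round, worth 0.6 × 360 = 216 now; the union offers that and keeps 144.
Round 2 (the firm proposes): the union can get 144 next round, worth 0.6 × 144 = 86.4 now; the firm offers that and keeps 273.6.
Round 1 (the union proposes): the firm can get 273.6 next round, worth 0.6 × 273.6 = 164.16 now, so the union offers 164.16, keeping 195.84.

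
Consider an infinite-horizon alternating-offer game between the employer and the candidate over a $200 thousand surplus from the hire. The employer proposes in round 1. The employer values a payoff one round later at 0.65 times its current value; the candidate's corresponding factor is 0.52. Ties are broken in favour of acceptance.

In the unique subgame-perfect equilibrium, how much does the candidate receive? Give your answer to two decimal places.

54.98

When the employer proposes, the candidate accepts any offer worth at least 0.52 times what the candidate would get by proposing next round; and vice versa.
This gives x = 200 − 0.52y and y = 200 − 0.65x, where x and y are each side's share when it proposes.
Hence (1 − 0.52·0.65)x = 200(1 − 0.52), i.e. 0.662·x = 96.
x ≈ 145.0151; the candidate's share is 200 − x ≈ 54.9849.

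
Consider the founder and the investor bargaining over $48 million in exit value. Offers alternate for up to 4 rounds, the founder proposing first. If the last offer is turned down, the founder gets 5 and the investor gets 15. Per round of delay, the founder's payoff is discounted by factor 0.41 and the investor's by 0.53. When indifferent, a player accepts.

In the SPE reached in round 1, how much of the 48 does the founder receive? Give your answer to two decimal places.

Work backward from the last round.
Round 4 (the investor proposes): the founder gets 5 if talks fail, so the investor offers 5 and keeps 43.
Round 3 (the founder proposes): the investor can get 43 next round, worth 0.53 × 43 = 22.79 now; the founder offers that and keeps 25.21.
Round 2 (the investor proposes): the founder can get 25.21 next round, worth 0.41 × 25.21 = 10.3361 now. The investor offers 10.3361 and keeps 48 − 10.3361 = 37.6639.
Round 1 (the founder proposes): the investor can get 37.6639 next round, worth 0.53 × 37.6639 = 19.961867 now; the founder offers that and keeps 28.038133.

28.04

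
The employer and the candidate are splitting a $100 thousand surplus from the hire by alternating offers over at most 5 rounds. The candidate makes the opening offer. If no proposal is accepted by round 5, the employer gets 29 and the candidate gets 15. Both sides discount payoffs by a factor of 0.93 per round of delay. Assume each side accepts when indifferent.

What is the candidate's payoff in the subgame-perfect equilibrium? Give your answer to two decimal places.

66.17

Round 5 (the candidate proposes): the employer gets 29 if talks fail, so the candidate offers 29 and keeps 71.
Round 4 (the employer proposes): the candidate can get 71 next round, worth 0.93 × 71 = 66.03 now; the employer offers that and keeps 33.97.
Round 3 (the candidate proposes): the employer can get 33.97 next round, worth 0.93 × 33.97 = 31.5921 now, so the candidate offers 31.5921, keeping 68.4079.
Round 2 (the employer proposes): the candidate can get 68.4079 next round, worth 0.93 × 68.4079 = 63.619347 now, so the employer offers 63.619347, keeping 36.380653.
Round 1 (the candidate proposes): the employer can get 36.380653 next round, worth 0.93 × 36.380653 = 33.83400729 now; the candidate offers that and keeps 66.16599271.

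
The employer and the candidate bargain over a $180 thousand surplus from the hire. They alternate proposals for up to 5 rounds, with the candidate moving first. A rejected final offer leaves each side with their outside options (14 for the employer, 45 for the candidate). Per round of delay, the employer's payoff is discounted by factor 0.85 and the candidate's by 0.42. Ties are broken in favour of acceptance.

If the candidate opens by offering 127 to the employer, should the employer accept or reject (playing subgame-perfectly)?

Round 5 (the candidate proposes): the employer gets 14 if talks fail, so the candidate offers 14 and keeps 166.
Round 4 (the employer proposes): the candidate can get 166 next round, worth 0.42 × 166 = 69.72 now; the employer offers that and keeps 110.28.
Round 3 (the candidate proposes): the employer can get 110.28 next round, worth 0.85 × 110.28 = 93.738 now; the candidate offers that and keeps 86.262.
Round 2 (the employer proposes): the candidate can get 86.262 next round, worth 0.42 × 86.262 = 36.23004 now; the employer offers that and keeps 143.76996.
So by rejecting in round 1, the employer gets 143.76996 next round, worth 0.85 × 143.76996 = 122.204466 now.
Offer 127 ≥ 122.204466, so the employer accepts.

Accept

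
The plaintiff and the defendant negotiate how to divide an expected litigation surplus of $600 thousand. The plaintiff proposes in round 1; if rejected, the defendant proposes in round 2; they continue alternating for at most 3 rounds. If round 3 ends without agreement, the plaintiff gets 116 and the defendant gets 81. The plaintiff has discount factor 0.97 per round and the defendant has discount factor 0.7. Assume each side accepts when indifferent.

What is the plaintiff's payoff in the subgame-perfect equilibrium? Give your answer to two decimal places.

Work backward from the last round.
Round 3 (the plaintiff proposes): the defendant gets 81 if talks fail, so the plaintiff offers 81 and keeps 519.
Round 2 (the defendant proposes): the plaintiff can get 519 next round, worth 0.97 × 519 = 503.43 now, so the defendant offers 503.43, keeping 96.57.
Round 1 (the plaintiff proposes): the defendant can get 96.57 next round, worth 0.7 × 96.57 = 67.599 now; the plaintiff offers that and keeps 532.401.

532.40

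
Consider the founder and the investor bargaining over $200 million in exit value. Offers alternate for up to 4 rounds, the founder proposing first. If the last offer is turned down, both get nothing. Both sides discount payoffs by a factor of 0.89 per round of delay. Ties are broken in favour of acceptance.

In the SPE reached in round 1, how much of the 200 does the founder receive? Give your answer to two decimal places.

39.43

Round 4 (the investor proposes): the founder will accept anything ≥ 0, so the investor offers 0 and keeps 200.
Round 3 (the founder proposes): the investor can get 200 next round, worth 0.89 × 200 = 178 now, so the founder offers 178, keeping 22.
Round 2 (the investor proposes): the founder can get 22 next round, worth 0.89 × 22 = 19.58 now, so the investor offers 19.58, keeping 180.42.
Round 1 (the founder proposes): the investor can get 180.42 next round, worth 0.89 × 180.42 = 160.5738 now, so the founder offers 160.5738, keeping 39.4262.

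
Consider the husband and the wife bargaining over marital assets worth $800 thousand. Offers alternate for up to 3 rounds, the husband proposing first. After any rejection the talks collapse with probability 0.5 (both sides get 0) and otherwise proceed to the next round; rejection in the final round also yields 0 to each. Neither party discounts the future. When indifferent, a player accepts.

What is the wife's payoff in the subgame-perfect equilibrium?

200

Round 3 (the husband proposes): rejection yields 0 for the wife; the husband offers 0 and keeps 800.
Round 2 (the wife proposes): rejecting gives the husband an expected 0.5 × 800 = 400. The wife offers 400 and keeps 800 − 400 = 400.
Round 1 (the husband proposes): rejecting gives the wife an expected 0.5 × 400 = 200; the husband offers that and keeps 600.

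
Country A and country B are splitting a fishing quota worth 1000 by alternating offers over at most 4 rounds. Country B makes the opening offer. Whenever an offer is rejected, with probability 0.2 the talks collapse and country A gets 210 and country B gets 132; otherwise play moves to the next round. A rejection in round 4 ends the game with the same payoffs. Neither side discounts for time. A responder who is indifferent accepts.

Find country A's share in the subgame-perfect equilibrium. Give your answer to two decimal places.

Round 4 (country A proposes): country B gets 132 if talks fail, so country A offers 132 and keeps 868.
Round 3 (country B proposes): rejecting gives country A an expected 0.8 × 868 + 0.2 × 210 = 736.4. Country B offers 736.4 and keeps 1000 − 736.4 = 263.6.
Round 2 (country A proposes): rejecting gives country B an expected 0.8 × 263.6 + 0.2 × 132 = 237.28. Country A offers 237.28 and keeps 1000 − 237.28 = 762.72.
Round 1 (country B proposes): rejecting gives country A an expected 0.8 × 762.72 + 0.2 × 210 = 652.176. Country B offers 652.176 and keeps 1000 − 652.176 = 347.824.

652.18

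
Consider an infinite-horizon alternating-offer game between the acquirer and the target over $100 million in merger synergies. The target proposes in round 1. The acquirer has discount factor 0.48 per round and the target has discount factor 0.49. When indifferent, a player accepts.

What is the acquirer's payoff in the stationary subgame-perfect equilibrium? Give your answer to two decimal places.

Let x be the target's share when the target proposes and y be the acquirer's share when the acquirer proposes.
The acquirer accepts iff offered ≥ 0.48·y, so x = 100 − 0.48y. Symmetrically y = 100 − 0.49x.
Substituting: x = 100 − 0.48(100 − 0.49x), giving x(1 − 0.49·0.48) = 100(1 − 0.48).
So x = 100 × 0.52 / 0.7648 ≈ 67.9916, and the acquirer receives 100 − x ≈ 32.0084.

32.01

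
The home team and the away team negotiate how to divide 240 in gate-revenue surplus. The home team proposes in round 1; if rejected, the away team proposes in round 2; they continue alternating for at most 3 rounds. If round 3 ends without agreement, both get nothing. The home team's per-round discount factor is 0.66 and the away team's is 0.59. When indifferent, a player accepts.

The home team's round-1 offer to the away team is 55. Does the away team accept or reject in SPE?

Accept

Round 3 (the home team proposes): the away team will accept anything ≥ 0, so the home team offers 0 and keeps 240.
Round 2 (the away team proposes): the home team can get 240 next round, worth 0.66 × 240 = 158.4 now. The away team offers 158.4 and keeps 240 − 158.4 = 81.6.
So by rejecting in round 1, the away team gets 81.6 next round, worth 0.59 × 81.6 = 48.144 now.
Offer 55 ≥ 48.144, so the away team accepts.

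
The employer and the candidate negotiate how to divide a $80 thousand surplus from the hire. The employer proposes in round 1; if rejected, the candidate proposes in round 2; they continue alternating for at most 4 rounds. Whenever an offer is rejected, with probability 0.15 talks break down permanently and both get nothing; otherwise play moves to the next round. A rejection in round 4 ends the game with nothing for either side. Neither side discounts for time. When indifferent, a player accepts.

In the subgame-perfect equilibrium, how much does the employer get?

By backward induction:
Round 4 (the candidate proposes): the employer will accept anything ≥ 0, so the candidate offers 0 and keeps 80.
Round 3 (the employer proposes): rejecting gives the candidate an expected 0.85 × 80 = 68. The employer offers 68 and keeps 80 − 68 = 12.
Round 2 (the candidate proposes): rejecting gives the employer an expected 0.85 × 12 = 10.2. The candidate offers 10.2 and keeps 80 − 10.2 = 69.8.
Round 1 (the employer proposes): rejecting gives the candidate an expected 0.85 × 69.8 = 59.33; the employer offers that and keeps 20.67.

20.67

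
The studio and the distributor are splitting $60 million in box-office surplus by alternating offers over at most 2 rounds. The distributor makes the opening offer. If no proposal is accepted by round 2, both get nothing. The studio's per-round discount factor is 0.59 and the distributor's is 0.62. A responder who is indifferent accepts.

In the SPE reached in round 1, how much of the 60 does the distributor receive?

Work backward from the last round.
Round 2 (the studio proposes): the distributor will accept anything ≥ 0, so the studio offers 0 and keeps 60.
Round 1 (the distributor proposes): the studio can get 60 next round, worth 0.59 × 60 = 35.4 now; the distributor offers that and keeps 24.6.

24.6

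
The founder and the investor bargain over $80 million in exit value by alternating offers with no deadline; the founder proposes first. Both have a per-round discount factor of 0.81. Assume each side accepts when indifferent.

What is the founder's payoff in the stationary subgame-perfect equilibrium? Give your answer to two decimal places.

44.20

When the founder proposes, the investor accepts any offer worth at least 0.81 times what the investor would get by proposing next round; and vice versa.
This gives x = 80 − 0.81y and y = 80 − 0.81x, where x and y are each side's share when it proposes.
Hence (1 − 0.81·0.81)x = 80(1 − 0.81), i.e. 0.3439·x = 15.2.
x ≈ 44.1989; the investor's share is 80 − x ≈ 35.8011.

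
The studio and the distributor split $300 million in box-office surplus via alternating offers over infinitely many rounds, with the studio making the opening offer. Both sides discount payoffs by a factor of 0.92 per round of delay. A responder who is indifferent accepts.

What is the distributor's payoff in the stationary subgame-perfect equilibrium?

143.75

In a stationary SPE each proposer offers the other exactly their discounted continuation value.
If the studio keeps x when proposing and the distributor keeps y when proposing, then x = 300 − 0.92y and y = 300 − 0.92x.
Solving: x = 300(1 − 0.92) / (1 − 0.92·0.92) = 24 / 0.1536 = 156.25.
The distributor gets 300 − 156.25 = 143.75.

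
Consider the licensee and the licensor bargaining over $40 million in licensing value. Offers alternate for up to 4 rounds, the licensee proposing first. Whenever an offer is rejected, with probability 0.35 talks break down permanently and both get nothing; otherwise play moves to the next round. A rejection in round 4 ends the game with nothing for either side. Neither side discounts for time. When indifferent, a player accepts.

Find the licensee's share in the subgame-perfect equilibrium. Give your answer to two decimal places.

19.92

By backward induction:
Round 4 (the licensor proposes): the licensee will accept anything ≥ 0, so the licensor offers 0 and keeps 40.
Round 3 (the licensee proposes): rejecting gives the licensor an expected 0.65 × 40 = 26, so the licensee offers 26, keeping 14.
Round 2 (the licensor proposes): rejecting gives the licensee an expected 0.65 × 14 = 9.1; the licensor offers that and keeps 30.9.
Round 1 (the licensee proposes): rejecting gives the licensor an expected 0.65 × 30.9 = 20.085. The licensee offers 20.085 and keeps 40 − 20.085 = 19.915.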